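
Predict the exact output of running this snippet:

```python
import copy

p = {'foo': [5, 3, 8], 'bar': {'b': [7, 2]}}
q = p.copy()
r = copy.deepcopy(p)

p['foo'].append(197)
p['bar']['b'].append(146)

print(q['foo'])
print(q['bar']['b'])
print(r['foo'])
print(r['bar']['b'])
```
[5, 3, 8, 197]
[7, 2, 146]
[5, 3, 8]
[7, 2]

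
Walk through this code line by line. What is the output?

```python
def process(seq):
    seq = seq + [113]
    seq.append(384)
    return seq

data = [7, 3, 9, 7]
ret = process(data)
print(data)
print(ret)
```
[7, 3, 9, 7]
[7, 3, 9, 7, 113, 384]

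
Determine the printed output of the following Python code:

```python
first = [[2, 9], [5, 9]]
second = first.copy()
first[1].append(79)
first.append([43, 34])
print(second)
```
[[2, 9], [5, 9, 79]]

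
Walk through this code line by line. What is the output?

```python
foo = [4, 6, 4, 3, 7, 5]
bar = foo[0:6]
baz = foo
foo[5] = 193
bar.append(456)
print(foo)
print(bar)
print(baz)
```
[4, 6, 4, 3, 7, 193]
[4, 6, 4, 3, 7, 5, 456]
[4, 6, 4, 3, 7, 193]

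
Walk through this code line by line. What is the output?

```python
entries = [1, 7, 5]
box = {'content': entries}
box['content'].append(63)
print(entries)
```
[1, 7, 5, 63]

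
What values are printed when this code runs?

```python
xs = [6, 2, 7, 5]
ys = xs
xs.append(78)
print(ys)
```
[6, 2, 7, 5, 78]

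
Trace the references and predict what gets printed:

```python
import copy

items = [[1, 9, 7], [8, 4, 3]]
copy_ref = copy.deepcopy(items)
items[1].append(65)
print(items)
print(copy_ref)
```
[[1, 9, 7], [8, 4, 3, 65]]
[[1, 9, 7], [8, 4, 3]]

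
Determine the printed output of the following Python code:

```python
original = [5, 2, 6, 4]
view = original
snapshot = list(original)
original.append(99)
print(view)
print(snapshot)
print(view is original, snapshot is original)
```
[5, 2, 6, 4, 99]
[5, 2, 6, 4]
True False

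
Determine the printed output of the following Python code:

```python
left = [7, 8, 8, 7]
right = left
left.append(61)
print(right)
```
[7, 8, 8, 7, 61]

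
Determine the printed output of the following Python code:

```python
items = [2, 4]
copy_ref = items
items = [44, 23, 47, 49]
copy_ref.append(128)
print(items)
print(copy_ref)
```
[44, 23, 47, 49]
[2, 4, 128]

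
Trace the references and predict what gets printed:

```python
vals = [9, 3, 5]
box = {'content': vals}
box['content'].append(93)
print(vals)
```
[9, 3, 5, 93]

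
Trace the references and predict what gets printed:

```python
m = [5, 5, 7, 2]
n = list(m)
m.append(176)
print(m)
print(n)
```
[5, 5, 7, 2, 176]
[5, 5, 7, 2]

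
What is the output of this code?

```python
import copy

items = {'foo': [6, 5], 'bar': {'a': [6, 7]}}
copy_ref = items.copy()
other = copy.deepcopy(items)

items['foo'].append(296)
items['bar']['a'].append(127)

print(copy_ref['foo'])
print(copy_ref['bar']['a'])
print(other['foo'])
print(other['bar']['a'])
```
[6, 5, 296]
[6, 7, 127]
[6, 5]
[6, 7]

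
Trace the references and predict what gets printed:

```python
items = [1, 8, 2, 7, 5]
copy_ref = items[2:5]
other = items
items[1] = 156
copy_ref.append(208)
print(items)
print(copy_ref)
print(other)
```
[1, 156, 2, 7, 5]
[2, 7, 5, 208]
[1, 156, 2, 7, 5]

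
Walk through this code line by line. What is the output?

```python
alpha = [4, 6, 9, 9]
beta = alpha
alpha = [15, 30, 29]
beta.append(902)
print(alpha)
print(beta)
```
[15, 30, 29]
[4, 6, 9, 9, 902]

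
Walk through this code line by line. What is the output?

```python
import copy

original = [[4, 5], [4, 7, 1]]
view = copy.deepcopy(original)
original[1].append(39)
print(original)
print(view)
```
[[4, 5], [4, 7, 1, 39]]
[[4, 5], [4, 7, 1]]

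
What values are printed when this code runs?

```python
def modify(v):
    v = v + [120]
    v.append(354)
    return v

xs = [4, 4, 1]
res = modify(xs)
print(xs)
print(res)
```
[4, 4, 1]
[4, 4, 1, 120, 354]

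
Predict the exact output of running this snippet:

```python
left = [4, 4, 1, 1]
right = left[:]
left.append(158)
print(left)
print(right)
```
[4, 4, 1, 1, 158]
[4, 4, 1, 1]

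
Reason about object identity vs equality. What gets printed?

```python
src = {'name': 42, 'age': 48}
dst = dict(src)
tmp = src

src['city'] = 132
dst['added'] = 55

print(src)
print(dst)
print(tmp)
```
{'name': 42, 'age': 48, 'city': 132}
{'name': 42, 'age': 48, 'added': 55}
{'name': 42, 'age': 48, 'city': 132}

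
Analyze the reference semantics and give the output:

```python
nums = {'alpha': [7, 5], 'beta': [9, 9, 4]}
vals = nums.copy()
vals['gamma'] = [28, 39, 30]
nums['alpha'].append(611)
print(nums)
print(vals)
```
{'alpha': [7, 5, 611], 'beta': [9, 9, 4]}
{'alpha': [7, 5, 611], 'beta': [9, 9, 4], 'gamma': [28, 39, 30]}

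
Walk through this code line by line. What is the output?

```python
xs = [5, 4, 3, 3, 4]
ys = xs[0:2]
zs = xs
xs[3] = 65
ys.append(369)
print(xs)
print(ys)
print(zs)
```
[5, 4, 3, 65, 4]
[5, 4, 369]
[5, 4, 3, 65, 4]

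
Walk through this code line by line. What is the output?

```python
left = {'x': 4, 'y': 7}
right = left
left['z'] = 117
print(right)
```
{'x': 4, 'y': 7, 'z': 117}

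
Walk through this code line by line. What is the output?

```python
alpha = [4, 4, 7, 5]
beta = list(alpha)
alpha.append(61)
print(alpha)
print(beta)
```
[4, 4, 7, 5, 61]
[4, 4, 7, 5]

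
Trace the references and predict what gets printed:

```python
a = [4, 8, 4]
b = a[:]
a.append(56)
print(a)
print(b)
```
[4, 8, 4, 56]
[4, 8, 4]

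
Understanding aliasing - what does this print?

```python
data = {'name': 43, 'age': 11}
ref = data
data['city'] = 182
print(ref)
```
{'name': 43, 'age': 11, 'city': 182}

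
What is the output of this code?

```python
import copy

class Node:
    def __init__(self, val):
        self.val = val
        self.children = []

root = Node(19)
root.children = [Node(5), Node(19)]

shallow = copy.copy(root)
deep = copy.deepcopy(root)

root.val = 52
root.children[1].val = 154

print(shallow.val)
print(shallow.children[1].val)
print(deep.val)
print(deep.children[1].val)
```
19
154
19
19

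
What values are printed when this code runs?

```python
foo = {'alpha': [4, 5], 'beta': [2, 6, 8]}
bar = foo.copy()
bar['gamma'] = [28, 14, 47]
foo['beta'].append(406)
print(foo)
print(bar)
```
{'alpha': [4, 5], 'beta': [2, 6, 8, 406]}
{'alpha': [4, 5], 'beta': [2, 6, 8, 406], 'gamma': [28, 14, 47]}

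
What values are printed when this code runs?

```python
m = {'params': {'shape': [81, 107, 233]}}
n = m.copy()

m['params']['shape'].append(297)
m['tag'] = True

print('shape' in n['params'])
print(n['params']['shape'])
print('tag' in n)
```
True
[81, 107, 233, 297]
False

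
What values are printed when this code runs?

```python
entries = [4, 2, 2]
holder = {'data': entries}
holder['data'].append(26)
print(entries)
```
[4, 2, 2, 26]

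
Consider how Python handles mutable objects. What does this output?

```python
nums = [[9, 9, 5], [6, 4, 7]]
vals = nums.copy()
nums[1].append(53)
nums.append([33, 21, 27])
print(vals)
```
[[9, 9, 5], [6, 4, 7, 53]]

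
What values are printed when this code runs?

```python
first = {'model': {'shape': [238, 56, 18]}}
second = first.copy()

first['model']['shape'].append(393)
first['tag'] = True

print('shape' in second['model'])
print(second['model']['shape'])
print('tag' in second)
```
True
[238, 56, 18, 393]
False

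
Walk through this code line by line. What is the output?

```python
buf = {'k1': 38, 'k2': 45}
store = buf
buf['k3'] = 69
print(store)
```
{'k1': 38, 'k2': 45, 'k3': 69}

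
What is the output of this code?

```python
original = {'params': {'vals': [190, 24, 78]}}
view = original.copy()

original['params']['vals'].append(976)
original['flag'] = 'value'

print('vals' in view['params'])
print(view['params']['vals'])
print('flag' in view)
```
True
[190, 24, 78, 976]
False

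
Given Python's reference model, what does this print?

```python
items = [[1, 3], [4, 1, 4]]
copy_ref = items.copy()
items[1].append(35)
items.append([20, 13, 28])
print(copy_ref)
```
[[1, 3], [4, 1, 4, 35]]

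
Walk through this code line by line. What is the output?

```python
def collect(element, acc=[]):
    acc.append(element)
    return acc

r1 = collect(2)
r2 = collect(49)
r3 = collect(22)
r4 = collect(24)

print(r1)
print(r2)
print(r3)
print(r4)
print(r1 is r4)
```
[2, 49, 22, 24]
[2, 49, 22, 24]
[2, 49, 22, 24]
[2, 49, 22, 24]
True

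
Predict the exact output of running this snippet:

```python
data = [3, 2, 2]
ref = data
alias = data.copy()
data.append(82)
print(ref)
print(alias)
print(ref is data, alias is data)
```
[3, 2, 2, 82]
[3, 2, 2]
True False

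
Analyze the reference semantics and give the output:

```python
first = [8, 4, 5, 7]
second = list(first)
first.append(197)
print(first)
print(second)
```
[8, 4, 5, 7, 197]
[8, 4, 5, 7]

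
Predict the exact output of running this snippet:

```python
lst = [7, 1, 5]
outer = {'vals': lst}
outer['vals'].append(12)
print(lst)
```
[7, 1, 5, 12]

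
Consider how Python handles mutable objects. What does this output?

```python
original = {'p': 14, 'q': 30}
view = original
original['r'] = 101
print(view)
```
{'p': 14, 'q': 30, 'r': 101}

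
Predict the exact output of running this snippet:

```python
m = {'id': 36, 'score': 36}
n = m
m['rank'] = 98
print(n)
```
{'id': 36, 'score': 36, 'rank': 98}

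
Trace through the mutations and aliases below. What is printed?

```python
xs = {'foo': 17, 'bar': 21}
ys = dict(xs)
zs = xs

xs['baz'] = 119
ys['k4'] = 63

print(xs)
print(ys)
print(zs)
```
{'foo': 17, 'bar': 21, 'baz': 119}
{'foo': 17, 'bar': 21, 'k4': 63}
{'foo': 17, 'bar': 21, 'baz': 119}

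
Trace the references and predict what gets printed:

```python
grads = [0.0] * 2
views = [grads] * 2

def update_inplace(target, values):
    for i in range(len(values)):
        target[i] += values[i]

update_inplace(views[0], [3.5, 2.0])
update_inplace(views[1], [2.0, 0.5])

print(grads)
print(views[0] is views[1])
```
[5.5, 2.5]
True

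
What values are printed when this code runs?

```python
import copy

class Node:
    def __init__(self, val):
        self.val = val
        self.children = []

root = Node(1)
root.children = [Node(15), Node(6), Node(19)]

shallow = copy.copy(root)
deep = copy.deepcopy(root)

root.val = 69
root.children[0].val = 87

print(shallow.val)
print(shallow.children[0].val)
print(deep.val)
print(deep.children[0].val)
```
1
87
1
15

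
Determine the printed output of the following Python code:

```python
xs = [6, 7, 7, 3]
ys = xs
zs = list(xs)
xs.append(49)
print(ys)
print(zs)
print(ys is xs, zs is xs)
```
[6, 7, 7, 3, 49]
[6, 7, 7, 3]
True False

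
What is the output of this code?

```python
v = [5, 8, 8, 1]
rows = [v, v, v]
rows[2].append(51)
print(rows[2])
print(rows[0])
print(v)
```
[5, 8, 8, 1, 51]
[5, 8, 8, 1, 51]
[5, 8, 8, 1, 51]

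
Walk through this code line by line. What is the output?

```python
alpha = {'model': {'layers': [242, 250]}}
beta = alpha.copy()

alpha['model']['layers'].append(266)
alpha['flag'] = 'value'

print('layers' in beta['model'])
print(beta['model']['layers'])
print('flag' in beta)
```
True
[242, 250, 266]
False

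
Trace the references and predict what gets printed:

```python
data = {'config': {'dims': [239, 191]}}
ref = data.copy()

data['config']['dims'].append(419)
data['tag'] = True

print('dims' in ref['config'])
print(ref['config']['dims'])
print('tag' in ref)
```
True
[239, 191, 419]
False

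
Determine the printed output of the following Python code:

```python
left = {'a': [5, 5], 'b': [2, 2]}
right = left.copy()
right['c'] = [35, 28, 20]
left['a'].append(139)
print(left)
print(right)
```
{'a': [5, 5, 139], 'b': [2, 2]}
{'a': [5, 5, 139], 'b': [2, 2], 'c': [35, 28, 20]}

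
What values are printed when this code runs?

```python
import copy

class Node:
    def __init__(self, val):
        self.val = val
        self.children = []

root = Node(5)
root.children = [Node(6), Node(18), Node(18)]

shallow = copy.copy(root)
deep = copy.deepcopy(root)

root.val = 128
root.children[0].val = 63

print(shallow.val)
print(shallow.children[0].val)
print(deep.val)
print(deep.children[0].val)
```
5
63
5
6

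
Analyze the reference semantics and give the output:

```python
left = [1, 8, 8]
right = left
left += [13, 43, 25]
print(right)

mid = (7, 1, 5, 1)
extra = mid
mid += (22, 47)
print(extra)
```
[1, 8, 8, 13, 43, 25]
(7, 1, 5, 1)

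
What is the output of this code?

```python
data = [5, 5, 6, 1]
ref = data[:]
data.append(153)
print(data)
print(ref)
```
[5, 5, 6, 1, 153]
[5, 5, 6, 1]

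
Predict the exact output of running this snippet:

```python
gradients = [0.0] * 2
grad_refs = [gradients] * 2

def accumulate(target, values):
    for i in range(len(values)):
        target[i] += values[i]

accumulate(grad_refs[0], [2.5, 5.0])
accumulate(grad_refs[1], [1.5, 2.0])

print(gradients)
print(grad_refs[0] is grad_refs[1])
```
[4.0, 7.0]
True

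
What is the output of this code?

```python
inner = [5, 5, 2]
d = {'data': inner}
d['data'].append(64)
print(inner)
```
[5, 5, 2, 64]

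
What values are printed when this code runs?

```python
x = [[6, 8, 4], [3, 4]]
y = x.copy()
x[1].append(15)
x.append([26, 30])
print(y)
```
[[6, 8, 4], [3, 4, 15]]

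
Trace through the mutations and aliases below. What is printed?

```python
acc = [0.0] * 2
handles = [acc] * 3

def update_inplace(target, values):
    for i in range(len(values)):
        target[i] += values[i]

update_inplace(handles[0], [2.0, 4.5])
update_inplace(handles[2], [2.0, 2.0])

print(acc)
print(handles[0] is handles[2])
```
[4.0, 6.5]
True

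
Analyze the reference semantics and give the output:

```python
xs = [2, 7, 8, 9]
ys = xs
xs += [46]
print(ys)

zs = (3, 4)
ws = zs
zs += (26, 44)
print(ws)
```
[2, 7, 8, 9, 46]
(3, 4)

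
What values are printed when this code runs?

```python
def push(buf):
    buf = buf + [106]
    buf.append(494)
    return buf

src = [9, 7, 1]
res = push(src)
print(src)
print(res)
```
[9, 7, 1]
[9, 7, 1, 106, 494]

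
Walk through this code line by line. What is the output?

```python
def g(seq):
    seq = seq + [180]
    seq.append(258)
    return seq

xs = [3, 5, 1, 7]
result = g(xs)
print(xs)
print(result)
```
[3, 5, 1, 7]
[3, 5, 1, 7, 180, 258]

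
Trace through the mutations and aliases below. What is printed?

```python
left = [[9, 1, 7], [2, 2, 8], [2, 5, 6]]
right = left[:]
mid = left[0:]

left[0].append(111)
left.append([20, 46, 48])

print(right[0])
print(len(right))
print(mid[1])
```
[9, 1, 7, 111]
3
[2, 2, 8]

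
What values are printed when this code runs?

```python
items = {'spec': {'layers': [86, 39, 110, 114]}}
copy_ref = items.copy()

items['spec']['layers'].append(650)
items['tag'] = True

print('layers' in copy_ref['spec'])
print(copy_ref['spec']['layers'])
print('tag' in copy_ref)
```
True
[86, 39, 110, 114, 650]
False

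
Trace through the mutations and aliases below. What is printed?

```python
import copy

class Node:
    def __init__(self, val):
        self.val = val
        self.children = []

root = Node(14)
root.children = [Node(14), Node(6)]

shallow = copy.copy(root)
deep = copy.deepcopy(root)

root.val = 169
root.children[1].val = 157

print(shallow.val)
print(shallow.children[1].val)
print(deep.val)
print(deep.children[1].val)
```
14
157
14
6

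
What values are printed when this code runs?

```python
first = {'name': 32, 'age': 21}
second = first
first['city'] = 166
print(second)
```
{'name': 32, 'age': 21, 'city': 166}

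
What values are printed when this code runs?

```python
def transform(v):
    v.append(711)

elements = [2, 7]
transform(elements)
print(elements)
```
[2, 7, 711]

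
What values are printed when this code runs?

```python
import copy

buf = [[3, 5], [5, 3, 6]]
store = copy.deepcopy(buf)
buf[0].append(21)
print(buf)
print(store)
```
[[3, 5, 21], [5, 3, 6]]
[[3, 5], [5, 3, 6]]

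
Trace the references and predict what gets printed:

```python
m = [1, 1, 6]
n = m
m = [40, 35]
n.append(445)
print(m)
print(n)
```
[40, 35]
[1, 1, 6, 445]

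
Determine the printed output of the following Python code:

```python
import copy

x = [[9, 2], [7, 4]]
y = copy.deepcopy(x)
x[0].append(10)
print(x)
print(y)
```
[[9, 2, 10], [7, 4]]
[[9, 2], [7, 4]]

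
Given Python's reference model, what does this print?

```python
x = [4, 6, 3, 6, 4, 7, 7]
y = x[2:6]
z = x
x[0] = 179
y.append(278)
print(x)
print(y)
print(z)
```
[179, 6, 3, 6, 4, 7, 7]
[3, 6, 4, 7, 278]
[179, 6, 3, 6, 4, 7, 7]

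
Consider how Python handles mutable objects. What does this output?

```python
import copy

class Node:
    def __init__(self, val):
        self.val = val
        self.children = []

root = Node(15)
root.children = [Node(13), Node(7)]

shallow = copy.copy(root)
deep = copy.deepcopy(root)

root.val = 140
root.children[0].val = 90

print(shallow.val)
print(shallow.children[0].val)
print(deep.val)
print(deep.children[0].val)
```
15
90
15
13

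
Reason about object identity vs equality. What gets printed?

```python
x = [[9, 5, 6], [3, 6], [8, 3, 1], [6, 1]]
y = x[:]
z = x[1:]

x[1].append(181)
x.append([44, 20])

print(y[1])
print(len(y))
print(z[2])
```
[3, 6, 181]
4
[6, 1]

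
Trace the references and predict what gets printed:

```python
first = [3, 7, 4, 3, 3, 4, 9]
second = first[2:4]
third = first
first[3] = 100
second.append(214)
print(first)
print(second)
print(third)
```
[3, 7, 4, 100, 3, 4, 9]
[4, 3, 214]
[3, 7, 4, 100, 3, 4, 9]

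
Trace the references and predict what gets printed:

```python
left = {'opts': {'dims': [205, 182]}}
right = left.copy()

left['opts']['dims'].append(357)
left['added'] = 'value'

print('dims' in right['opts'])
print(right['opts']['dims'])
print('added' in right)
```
True
[205, 182, 357]
False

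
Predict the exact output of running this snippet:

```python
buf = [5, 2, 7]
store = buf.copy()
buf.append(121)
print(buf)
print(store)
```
[5, 2, 7, 121]
[5, 2, 7]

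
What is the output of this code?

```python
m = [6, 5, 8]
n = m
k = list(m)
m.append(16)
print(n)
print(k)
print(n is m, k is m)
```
[6, 5, 8, 16]
[6, 5, 8]
True False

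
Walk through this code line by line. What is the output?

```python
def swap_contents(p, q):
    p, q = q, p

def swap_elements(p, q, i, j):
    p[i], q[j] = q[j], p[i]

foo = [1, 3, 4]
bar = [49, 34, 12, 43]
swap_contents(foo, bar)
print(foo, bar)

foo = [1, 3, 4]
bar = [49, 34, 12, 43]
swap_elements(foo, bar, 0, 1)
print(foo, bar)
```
[1, 3, 4] [49, 34, 12, 43]
[34, 3, 4] [49, 1, 12, 43]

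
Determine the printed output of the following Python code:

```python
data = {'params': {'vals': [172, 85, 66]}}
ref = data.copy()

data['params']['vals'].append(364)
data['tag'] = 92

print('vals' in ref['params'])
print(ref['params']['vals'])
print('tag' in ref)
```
True
[172, 85, 66, 364]
False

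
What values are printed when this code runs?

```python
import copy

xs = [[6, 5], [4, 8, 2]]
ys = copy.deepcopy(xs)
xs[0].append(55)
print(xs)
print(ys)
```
[[6, 5, 55], [4, 8, 2]]
[[6, 5], [4, 8, 2]]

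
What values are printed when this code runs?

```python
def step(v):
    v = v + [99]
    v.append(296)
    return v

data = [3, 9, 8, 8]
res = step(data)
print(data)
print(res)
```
[3, 9, 8, 8]
[3, 9, 8, 8, 99, 296]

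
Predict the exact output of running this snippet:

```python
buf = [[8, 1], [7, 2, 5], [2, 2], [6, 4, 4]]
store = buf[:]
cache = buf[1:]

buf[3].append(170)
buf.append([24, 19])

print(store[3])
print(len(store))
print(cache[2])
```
[6, 4, 4, 170]
4
[6, 4, 4, 170]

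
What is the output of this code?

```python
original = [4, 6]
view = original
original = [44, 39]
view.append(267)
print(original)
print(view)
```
[44, 39]
[4, 6, 267]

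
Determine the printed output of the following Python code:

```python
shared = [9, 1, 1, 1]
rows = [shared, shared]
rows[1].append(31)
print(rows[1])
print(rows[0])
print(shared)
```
[9, 1, 1, 1, 31]
[9, 1, 1, 1, 31]
[9, 1, 1, 1, 31]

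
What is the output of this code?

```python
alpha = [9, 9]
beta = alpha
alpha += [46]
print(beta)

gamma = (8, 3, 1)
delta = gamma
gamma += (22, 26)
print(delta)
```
[9, 9, 46]
(8, 3, 1)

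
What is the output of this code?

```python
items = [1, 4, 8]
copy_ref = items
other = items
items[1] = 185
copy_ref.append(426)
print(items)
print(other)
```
[1, 185, 8, 426]
[1, 185, 8, 426]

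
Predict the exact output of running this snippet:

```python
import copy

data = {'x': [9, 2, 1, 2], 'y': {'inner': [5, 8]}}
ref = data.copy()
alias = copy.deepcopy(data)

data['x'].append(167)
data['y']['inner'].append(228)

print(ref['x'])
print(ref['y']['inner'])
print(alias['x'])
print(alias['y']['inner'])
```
[9, 2, 1, 2, 167]
[5, 8, 228]
[9, 2, 1, 2]
[5, 8]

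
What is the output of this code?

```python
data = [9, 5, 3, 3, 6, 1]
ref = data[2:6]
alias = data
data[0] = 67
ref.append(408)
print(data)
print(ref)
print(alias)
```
[67, 5, 3, 3, 6, 1]
[3, 3, 6, 1, 408]
[67, 5, 3, 3, 6, 1]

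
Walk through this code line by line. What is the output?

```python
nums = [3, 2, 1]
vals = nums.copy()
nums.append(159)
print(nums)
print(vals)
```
[3, 2, 1, 159]
[3, 2, 1]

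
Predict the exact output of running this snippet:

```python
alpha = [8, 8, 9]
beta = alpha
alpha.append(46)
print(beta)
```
[8, 8, 9, 46]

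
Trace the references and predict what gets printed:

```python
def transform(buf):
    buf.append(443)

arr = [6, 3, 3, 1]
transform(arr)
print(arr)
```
[6, 3, 3, 1, 443]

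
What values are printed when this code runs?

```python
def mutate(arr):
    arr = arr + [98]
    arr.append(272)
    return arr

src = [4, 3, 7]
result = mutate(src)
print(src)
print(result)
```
[4, 3, 7]
[4, 3, 7, 98, 272]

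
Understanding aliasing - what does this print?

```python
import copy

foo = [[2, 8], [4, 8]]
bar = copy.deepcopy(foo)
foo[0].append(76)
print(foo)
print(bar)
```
[[2, 8, 76], [4, 8]]
[[2, 8], [4, 8]]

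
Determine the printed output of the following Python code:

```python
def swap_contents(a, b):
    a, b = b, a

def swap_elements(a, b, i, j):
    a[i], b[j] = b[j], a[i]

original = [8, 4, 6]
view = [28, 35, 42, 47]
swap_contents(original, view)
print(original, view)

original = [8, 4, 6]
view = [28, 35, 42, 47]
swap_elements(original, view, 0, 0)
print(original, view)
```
[8, 4, 6] [28, 35, 42, 47]
[28, 4, 6] [8, 35, 42, 47]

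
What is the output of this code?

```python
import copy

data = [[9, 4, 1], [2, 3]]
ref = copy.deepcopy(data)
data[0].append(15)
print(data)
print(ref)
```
[[9, 4, 1, 15], [2, 3]]
[[9, 4, 1], [2, 3]]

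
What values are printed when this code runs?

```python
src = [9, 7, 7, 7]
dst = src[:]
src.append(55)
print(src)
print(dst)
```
[9, 7, 7, 7, 55]
[9, 7, 7, 7]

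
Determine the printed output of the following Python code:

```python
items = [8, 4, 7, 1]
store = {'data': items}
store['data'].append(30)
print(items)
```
[8, 4, 7, 1, 30]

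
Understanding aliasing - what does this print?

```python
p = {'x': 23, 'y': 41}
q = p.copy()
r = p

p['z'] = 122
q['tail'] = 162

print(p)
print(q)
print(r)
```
{'x': 23, 'y': 41, 'z': 122}
{'x': 23, 'y': 41, 'tail': 162}
{'x': 23, 'y': 41, 'z': 122}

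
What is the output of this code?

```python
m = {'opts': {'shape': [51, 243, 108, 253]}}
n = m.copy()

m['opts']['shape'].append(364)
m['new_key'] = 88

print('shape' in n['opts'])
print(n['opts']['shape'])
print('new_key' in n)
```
True
[51, 243, 108, 253, 364]
False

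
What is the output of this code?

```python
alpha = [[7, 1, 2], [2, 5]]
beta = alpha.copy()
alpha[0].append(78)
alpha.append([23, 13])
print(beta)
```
[[7, 1, 2, 78], [2, 5]]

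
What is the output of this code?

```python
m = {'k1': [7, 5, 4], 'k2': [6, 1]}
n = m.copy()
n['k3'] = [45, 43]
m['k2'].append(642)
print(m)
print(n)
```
{'k1': [7, 5, 4], 'k2': [6, 1, 642]}
{'k1': [7, 5, 4], 'k2': [6, 1, 642], 'k3': [45, 43]}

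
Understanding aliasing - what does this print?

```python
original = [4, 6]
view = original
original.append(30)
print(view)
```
[4, 6, 30]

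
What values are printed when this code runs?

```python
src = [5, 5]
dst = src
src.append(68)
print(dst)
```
[5, 5, 68]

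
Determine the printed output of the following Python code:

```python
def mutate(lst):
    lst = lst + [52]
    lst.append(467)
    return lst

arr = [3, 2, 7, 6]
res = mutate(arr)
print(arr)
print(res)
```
[3, 2, 7, 6]
[3, 2, 7, 6, 52, 467]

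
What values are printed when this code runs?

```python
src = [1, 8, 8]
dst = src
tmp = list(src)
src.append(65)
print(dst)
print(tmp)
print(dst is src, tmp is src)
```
[1, 8, 8, 65]
[1, 8, 8]
True False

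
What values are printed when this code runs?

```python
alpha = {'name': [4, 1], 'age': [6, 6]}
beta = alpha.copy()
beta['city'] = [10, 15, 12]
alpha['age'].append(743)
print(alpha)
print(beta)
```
{'name': [4, 1], 'age': [6, 6, 743]}
{'name': [4, 1], 'age': [6, 6, 743], 'city': [10, 15, 12]}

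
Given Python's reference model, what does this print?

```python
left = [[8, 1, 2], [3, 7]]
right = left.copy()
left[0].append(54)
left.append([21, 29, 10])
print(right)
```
[[8, 1, 2, 54], [3, 7]]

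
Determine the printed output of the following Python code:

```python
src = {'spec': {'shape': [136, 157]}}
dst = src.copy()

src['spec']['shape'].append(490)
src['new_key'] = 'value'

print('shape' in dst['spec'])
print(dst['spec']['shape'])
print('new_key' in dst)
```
True
[136, 157, 490]
False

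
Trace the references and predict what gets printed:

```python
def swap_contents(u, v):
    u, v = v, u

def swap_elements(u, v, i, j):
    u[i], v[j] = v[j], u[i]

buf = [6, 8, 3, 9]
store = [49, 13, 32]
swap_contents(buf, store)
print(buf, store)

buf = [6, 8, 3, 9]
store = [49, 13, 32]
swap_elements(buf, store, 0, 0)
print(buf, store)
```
[6, 8, 3, 9] [49, 13, 32]
[49, 8, 3, 9] [6, 13, 32]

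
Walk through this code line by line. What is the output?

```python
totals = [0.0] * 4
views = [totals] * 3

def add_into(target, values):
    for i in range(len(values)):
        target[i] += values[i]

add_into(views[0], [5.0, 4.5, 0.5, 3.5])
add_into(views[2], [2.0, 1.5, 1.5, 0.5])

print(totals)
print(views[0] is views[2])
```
[7.0, 6.0, 2.0, 4.0]
True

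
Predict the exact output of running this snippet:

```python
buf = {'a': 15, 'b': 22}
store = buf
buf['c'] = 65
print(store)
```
{'a': 15, 'b': 22, 'c': 65}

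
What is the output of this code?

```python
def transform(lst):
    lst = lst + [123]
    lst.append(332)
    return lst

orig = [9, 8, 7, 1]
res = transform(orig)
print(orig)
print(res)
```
[9, 8, 7, 1]
[9, 8, 7, 1, 123, 332]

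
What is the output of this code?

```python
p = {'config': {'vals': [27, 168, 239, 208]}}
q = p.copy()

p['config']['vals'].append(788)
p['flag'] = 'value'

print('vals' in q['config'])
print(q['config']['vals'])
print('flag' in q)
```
True
[27, 168, 239, 208, 788]
False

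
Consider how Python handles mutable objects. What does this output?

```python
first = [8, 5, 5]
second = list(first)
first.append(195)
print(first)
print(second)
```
[8, 5, 5, 195]
[8, 5, 5]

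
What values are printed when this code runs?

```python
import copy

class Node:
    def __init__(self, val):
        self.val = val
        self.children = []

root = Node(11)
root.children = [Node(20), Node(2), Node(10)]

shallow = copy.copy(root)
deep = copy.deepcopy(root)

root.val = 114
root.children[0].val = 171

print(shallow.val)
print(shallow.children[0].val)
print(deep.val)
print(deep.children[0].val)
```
11
171
11
20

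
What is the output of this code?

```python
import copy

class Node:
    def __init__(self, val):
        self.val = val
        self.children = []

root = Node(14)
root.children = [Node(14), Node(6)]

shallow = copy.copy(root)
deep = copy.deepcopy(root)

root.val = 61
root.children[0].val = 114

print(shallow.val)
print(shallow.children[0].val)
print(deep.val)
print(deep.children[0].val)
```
14
114
14
14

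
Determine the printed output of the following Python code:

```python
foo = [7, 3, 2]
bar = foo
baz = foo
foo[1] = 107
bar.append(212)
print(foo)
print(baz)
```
[7, 107, 2, 212]
[7, 107, 2, 212]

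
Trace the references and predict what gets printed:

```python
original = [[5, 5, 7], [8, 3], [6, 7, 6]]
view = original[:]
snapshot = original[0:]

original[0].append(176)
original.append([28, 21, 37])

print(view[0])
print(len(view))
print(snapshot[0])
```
[5, 5, 7, 176]
3
[5, 5, 7, 176]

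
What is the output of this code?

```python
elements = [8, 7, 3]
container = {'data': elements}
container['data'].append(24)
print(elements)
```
[8, 7, 3, 24]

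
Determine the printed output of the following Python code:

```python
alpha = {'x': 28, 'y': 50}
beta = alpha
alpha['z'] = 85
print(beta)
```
{'x': 28, 'y': 50, 'z': 85}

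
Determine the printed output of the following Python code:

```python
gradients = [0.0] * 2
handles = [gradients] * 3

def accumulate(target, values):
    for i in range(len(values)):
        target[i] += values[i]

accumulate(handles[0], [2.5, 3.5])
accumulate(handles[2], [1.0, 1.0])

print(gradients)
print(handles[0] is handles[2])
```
[3.5, 4.5]
True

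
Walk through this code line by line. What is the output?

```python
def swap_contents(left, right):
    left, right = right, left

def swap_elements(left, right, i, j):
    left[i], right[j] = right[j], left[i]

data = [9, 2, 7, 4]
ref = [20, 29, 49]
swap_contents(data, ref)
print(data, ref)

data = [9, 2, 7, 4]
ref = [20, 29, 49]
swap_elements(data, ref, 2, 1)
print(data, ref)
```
[9, 2, 7, 4] [20, 29, 49]
[9, 2, 29, 4] [20, 7, 49]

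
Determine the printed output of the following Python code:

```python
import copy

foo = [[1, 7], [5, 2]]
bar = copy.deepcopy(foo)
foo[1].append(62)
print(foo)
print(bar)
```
[[1, 7], [5, 2, 62]]
[[1, 7], [5, 2]]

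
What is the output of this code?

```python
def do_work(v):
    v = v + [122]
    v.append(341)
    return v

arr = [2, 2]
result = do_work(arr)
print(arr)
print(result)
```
[2, 2]
[2, 2, 122, 341]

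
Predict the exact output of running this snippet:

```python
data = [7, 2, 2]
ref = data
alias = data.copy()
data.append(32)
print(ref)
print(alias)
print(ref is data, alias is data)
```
[7, 2, 2, 32]
[7, 2, 2]
True False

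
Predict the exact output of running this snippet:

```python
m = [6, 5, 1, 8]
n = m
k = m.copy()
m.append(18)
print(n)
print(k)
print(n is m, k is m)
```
[6, 5, 1, 8, 18]
[6, 5, 1, 8]
True False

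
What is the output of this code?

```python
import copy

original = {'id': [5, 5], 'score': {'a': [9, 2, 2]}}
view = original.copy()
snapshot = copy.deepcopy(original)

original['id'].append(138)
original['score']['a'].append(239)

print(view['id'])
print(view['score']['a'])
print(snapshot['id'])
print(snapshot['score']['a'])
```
[5, 5, 138]
[9, 2, 2, 239]
[5, 5]
[9, 2, 2]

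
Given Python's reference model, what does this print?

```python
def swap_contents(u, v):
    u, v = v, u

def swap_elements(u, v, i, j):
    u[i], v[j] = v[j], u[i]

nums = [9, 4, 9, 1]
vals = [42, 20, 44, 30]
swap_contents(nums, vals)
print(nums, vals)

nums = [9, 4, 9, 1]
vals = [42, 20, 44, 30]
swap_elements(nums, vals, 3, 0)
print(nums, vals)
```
[9, 4, 9, 1] [42, 20, 44, 30]
[9, 4, 9, 42] [1, 20, 44, 30]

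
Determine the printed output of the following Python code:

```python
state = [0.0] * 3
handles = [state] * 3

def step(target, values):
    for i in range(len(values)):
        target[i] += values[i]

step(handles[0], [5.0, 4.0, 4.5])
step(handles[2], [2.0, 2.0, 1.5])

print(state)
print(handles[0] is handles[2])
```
[7.0, 6.0, 6.0]
True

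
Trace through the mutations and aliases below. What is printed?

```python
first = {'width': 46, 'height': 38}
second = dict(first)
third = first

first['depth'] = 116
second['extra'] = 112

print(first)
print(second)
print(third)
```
{'width': 46, 'height': 38, 'depth': 116}
{'width': 46, 'height': 38, 'extra': 112}
{'width': 46, 'height': 38, 'depth': 116}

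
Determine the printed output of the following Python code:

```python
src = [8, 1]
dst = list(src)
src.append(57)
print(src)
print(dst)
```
[8, 1, 57]
[8, 1]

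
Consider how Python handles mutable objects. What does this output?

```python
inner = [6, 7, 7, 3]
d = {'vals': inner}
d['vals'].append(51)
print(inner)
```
[6, 7, 7, 3, 51]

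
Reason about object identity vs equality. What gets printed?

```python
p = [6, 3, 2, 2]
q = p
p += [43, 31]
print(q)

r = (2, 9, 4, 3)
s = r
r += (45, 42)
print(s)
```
[6, 3, 2, 2, 43, 31]
(2, 9, 4, 3)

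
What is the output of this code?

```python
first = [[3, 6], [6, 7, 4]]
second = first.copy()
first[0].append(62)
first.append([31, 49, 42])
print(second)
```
[[3, 6, 62], [6, 7, 4]]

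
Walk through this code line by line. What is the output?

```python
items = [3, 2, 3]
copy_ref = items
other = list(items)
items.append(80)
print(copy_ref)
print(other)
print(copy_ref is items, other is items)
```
[3, 2, 3, 80]
[3, 2, 3]
True False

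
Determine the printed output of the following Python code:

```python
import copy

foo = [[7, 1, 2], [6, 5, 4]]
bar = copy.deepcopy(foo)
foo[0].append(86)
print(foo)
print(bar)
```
[[7, 1, 2, 86], [6, 5, 4]]
[[7, 1, 2], [6, 5, 4]]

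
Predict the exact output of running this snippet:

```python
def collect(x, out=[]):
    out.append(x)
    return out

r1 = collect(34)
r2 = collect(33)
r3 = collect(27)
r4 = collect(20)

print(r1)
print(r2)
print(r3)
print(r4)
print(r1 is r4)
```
[34, 33, 27, 20]
[34, 33, 27, 20]
[34, 33, 27, 20]
[34, 33, 27, 20]
True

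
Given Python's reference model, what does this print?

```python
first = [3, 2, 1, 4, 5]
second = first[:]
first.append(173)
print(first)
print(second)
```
[3, 2, 1, 4, 5, 173]
[3, 2, 1, 4, 5]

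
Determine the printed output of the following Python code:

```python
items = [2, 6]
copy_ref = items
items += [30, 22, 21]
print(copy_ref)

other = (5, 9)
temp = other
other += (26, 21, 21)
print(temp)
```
[2, 6, 30, 22, 21]
(5, 9)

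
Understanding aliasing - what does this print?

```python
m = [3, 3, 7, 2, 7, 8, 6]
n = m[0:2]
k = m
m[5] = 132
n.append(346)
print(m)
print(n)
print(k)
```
[3, 3, 7, 2, 7, 132, 6]
[3, 3, 346]
[3, 3, 7, 2, 7, 132, 6]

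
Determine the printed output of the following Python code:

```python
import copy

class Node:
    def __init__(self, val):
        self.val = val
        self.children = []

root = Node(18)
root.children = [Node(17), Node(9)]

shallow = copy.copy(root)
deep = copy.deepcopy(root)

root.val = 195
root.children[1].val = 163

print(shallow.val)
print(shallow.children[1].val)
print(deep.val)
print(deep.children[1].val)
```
18
163
18
9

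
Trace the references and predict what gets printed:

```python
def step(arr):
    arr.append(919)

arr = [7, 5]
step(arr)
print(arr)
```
[7, 5, 919]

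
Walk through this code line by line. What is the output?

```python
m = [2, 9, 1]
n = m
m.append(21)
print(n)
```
[2, 9, 1, 21]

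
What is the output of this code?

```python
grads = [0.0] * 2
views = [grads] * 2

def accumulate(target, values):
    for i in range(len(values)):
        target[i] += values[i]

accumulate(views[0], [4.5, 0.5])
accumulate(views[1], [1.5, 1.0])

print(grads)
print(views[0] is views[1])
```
[6.0, 1.5]
True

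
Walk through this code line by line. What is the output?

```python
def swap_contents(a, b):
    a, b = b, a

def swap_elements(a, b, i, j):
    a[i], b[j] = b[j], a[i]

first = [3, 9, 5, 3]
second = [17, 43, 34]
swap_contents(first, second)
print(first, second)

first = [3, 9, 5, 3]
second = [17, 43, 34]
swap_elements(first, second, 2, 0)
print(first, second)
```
[3, 9, 5, 3] [17, 43, 34]
[3, 9, 17, 3] [5, 43, 34]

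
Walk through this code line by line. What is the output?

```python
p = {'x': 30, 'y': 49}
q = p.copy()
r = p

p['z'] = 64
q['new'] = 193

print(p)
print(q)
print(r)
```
{'x': 30, 'y': 49, 'z': 64}
{'x': 30, 'y': 49, 'new': 193}
{'x': 30, 'y': 49, 'z': 64}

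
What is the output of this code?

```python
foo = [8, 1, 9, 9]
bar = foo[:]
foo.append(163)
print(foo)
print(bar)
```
[8, 1, 9, 9, 163]
[8, 1, 9, 9]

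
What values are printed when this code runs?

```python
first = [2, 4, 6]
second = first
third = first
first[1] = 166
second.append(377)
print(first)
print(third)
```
[2, 166, 6, 377]
[2, 166, 6, 377]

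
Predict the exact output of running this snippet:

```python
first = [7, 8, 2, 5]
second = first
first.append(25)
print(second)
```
[7, 8, 2, 5, 25]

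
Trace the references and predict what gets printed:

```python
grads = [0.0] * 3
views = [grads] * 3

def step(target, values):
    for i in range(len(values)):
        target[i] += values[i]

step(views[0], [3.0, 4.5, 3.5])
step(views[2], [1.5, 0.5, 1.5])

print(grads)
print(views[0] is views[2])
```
[4.5, 5.0, 5.0]
True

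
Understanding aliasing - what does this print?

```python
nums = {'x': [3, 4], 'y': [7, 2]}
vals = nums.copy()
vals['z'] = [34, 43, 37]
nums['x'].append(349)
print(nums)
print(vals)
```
{'x': [3, 4, 349], 'y': [7, 2]}
{'x': [3, 4, 349], 'y': [7, 2], 'z': [34, 43, 37]}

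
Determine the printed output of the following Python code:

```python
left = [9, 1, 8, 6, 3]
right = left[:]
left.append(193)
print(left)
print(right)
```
[9, 1, 8, 6, 3, 193]
[9, 1, 8, 6, 3]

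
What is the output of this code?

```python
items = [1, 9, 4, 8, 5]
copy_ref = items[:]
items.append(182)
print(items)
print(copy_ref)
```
[1, 9, 4, 8, 5, 182]
[1, 9, 4, 8, 5]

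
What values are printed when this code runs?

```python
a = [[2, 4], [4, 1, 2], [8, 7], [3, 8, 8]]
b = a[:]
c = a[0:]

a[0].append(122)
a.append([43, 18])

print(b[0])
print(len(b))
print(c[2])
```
[2, 4, 122]
4
[8, 7]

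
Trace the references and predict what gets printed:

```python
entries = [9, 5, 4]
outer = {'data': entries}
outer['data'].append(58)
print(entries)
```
[9, 5, 4, 58]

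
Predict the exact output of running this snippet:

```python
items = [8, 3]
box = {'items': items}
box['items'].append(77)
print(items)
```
[8, 3, 77]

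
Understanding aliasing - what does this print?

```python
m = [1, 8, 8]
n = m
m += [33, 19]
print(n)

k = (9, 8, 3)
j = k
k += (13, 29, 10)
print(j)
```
[1, 8, 8, 33, 19]
(9, 8, 3)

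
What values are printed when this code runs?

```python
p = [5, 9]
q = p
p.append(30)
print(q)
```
[5, 9, 30]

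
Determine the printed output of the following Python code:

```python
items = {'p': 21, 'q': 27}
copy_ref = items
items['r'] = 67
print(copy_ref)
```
{'p': 21, 'q': 27, 'r': 67}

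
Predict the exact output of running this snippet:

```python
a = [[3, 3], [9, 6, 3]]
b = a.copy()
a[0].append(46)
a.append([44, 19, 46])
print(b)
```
[[3, 3, 46], [9, 6, 3]]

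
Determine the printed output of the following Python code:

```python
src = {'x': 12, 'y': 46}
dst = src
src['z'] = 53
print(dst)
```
{'x': 12, 'y': 46, 'z': 53}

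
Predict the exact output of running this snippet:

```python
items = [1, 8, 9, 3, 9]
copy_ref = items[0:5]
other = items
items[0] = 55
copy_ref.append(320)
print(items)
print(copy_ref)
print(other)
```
[55, 8, 9, 3, 9]
[1, 8, 9, 3, 9, 320]
[55, 8, 9, 3, 9]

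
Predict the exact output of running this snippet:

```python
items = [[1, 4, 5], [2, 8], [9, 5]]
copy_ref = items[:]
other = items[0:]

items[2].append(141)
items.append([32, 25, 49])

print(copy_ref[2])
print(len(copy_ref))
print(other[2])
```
[9, 5, 141]
3
[9, 5, 141]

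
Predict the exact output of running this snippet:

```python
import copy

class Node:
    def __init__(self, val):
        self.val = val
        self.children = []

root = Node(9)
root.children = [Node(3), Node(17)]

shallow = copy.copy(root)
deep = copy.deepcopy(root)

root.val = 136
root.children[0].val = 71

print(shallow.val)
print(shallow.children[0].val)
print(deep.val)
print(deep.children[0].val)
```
9
71
9
3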